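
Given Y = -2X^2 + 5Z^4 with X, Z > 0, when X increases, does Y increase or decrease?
Y decreases

Taking the partial derivative:
∂Y/∂X = -4X

∂Y/∂X = -4X < 0 (assuming positive values)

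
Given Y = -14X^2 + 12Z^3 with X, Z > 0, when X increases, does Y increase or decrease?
Y decreases

Taking the partial derivative:
∂Y/∂X = -28X

∂Y/∂X = -28X < 0 (assuming positive values)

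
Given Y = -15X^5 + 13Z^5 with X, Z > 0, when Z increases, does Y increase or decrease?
Y increases

Taking the partial derivative:
∂Y/∂Z = 65Z^4

∂Y/∂Z = 65Z^4 > 0 (assuming positive values)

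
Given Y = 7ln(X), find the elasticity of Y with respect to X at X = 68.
Elasticity = 1/ln(68) ≈ 0.2370

Elasticity = (dY/dX) · (X/Y)

dY/dX = 7/X
At X = 68: dY/dX = 7/68, Y = 7·ln(68)

Elasticity = (7/68) · (68 / (7·ln(68))) = 1/ln(68) ≈ 0.2370

Interpretation: for a small percentage change in X, the percentage change in Y is approximately 0.24 times as large.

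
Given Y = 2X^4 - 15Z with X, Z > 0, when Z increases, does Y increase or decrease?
Y decreases

Taking the partial derivative:
∂Y/∂Z = -15

∂Y/∂Z = -15 < 0 (assuming positive values)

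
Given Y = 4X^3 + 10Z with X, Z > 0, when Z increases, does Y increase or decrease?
Y increases

Taking the partial derivative:
∂Y/∂Z = 10

∂Y/∂Z = 10 > 0 (assuming positive values)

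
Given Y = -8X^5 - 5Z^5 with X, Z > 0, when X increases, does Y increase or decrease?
Y decreases

Taking the partial derivative:
∂Y/∂X = -40X^4

∂Y/∂X = -40X^4 < 0 (assuming positive values)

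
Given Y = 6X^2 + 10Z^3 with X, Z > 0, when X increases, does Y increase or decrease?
Y increases

Taking the partial derivative:
∂Y/∂X = 12X

∂Y/∂X = 12X > 0 (assuming positive values)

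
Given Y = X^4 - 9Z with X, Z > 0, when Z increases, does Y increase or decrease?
Y decreases

Taking the partial derivative:
∂Y/∂Z = -9

∂Y/∂Z = -9 < 0 (assuming positive values)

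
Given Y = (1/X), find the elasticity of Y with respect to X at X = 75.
Elasticity = -1

Elasticity = (dY/dX) · (X/Y)

dY/dX = -1/X²
At X = 75: dY/dX = -1/5625, Y = 1/75

Elasticity = (-1/5625) · (75 / (1/75)) = -1

Interpretation: for a small percentage change in X, the percentage change in Y is approximately -1.00 times as large.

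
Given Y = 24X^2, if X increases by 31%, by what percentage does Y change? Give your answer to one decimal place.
71.6%

For Y = 24X^2:
If X → X(1 + 0.31)
Then Y → Y · (1 + 0.31)^2
     = Y · 1.7161

Percentage change = ((1 + 0.31)^2 − 1) × 100% ≈ 71.6%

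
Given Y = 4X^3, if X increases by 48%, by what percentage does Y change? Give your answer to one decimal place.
224.2%

For Y = 4X^3:
If X → X(1 + 0.48)
Then Y → Y · (1 + 0.48)^3
     ≈ Y · 3.2418

Percentage change = ((1 + 0.48)^3 − 1) × 100% ≈ 224.2%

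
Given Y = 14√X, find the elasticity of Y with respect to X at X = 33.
Elasticity = 1/2

Elasticity = (dY/dX) · (X/Y)

dY/dX = 7/√X
At X = 33: dY/dX = 7·√33/33, Y = 14·√33

Elasticity = (7·√33/33) · (33 / (14·√33)) = 1/2

Interpretation: for a small percentage change in X, the percentage change in Y is approximately 0.50 times as large.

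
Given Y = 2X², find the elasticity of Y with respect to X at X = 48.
Elasticity = 2

Elasticity = (dY/dX) · (X/Y)

dY/dX = 4·X
At X = 48: dY/dX = 192, Y = 4608

Elasticity = 192 · (48 / 4608) = 2

Interpretation: for a small percentage change in X, the percentage change in Y is approximately 2.00 times as large.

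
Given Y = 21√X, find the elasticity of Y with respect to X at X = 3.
Elasticity = 1/2

Elasticity = (dY/dX) · (X/Y)

dY/dX = 21/(2·√X)
At X = 3: dY/dX = 7·√3/2, Y = 21·√3

Elasticity = (7·√3/2) · (3 / (21·√3)) = 1/2

Interpretation: for a small percentage change in X, the percentage change in Y is approximately 0.50 times as large.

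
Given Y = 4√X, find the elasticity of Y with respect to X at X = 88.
Elasticity = 1/2

Elasticity = (dY/dX) · (X/Y)

dY/dX = 2/√X
At X = 88: dY/dX = √22/22, Y = 8·√22

Elasticity = (√22/22) · (88 / (8·√22)) = 1/2

Interpretation: for a small percentage change in X, the percentage change in Y is approximately 0.50 times as large.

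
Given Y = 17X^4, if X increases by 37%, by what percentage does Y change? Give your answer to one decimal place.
252.3%

For Y = 17X^4:
If X → X(1 + 0.37)
Then Y → Y · (1 + 0.37)^4
     ≈ Y · 3.5228

Percentage change = ((1 + 0.37)^4 − 1) × 100% ≈ 252.3%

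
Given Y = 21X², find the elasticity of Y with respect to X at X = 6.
Elasticity = 2

Elasticity = (dY/dX) · (X/Y)

dY/dX = 42·X
At X = 6: dY/dX = 252, Y = 756

Elasticity = 252 · (6 / 756) = 2

Interpretation: for a small percentage change in X, the percentage change in Y is approximately 2.00 times as large.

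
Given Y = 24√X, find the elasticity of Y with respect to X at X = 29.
Elasticity = 1/2

Elasticity = (dY/dX) · (X/Y)

dY/dX = 12/√X
At X = 29: dY/dX = 12·√29/29, Y = 24·√29

Elasticity = (12·√29/29) · (29 / (24·√29)) = 1/2

Interpretation: for a small percentage change in X, the percentage change in Y is approximately 0.50 times as large.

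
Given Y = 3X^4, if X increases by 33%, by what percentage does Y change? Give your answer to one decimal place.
212.9%

For Y = 3X^4:
If X → X(1 + 0.33)
Then Y → Y · (1 + 0.33)^4
     ≈ Y · 3.1290

Percentage change = ((1 + 0.33)^4 − 1) × 100% ≈ 212.9%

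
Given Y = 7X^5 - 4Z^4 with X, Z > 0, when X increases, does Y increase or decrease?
Y increases

Taking the partial derivative:
∂Y/∂X = 35X^4

∂Y/∂X = 35X^4 > 0 (assuming positive values)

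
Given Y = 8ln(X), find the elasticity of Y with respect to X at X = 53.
Elasticity = 1/ln(53) ≈ 0.2519

Elasticity = (dY/dX) · (X/Y)

dY/dX = 8/X
At X = 53: dY/dX = 8/53, Y = 8·ln(53)

Elasticity = (8/53) · (53 / (8·ln(53))) = 1/ln(53) ≈ 0.2519

Interpretation: for a small percentage change in X, the percentage change in Y is approximately 0.25 times as large.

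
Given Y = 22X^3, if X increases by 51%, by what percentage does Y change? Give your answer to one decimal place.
244.3%

For Y = 22X^3:
If X → X(1 + 0.51)
Then Y → Y · (1 + 0.51)^3
     ≈ Y · 3.4430

Percentage change = ((1 + 0.51)^3 − 1) × 100% ≈ 244.3%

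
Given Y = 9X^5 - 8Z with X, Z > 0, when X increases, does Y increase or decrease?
Y increases

Taking the partial derivative:
∂Y/∂X = 45X^4

∂Y/∂X = 45X^4 > 0 (assuming positive values)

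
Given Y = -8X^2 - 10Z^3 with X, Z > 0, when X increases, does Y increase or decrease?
Y decreases

Taking the partial derivative:
∂Y/∂X = -16X

∂Y/∂X = -16X < 0 (assuming positive values)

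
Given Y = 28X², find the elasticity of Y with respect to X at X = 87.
Elasticity = 2

Elasticity = (dY/dX) · (X/Y)

dY/dX = 56·X
At X = 87: dY/dX = 4872, Y = 211932

Elasticity = 4872 · (87 / 211932) = 2

Interpretation: for a small percentage change in X, the percentage change in Y is approximately 2.00 times as large.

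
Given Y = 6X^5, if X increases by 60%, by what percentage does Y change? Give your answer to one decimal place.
948.6%

For Y = 6X^5:
If X → X(1 + 0.6)
Then Y → Y · (1 + 0.6)^5
     ≈ Y · 10.4858

Percentage change = ((1 + 0.6)^5 − 1) × 100% ≈ 948.6%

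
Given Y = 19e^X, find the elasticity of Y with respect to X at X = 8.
Elasticity = 8

Elasticity = (dY/dX) · (X/Y)

dY/dX = 19·e^X
At X = 8: dY/dX = 19·e^8, Y = 19·e^8

Elasticity = (19·e^8) · (8 / (19·e^8)) = 8

Interpretation: for a small percentage change in X, the percentage change in Y is approximately 8.00 times as large.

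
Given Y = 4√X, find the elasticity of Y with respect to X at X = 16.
Elasticity = 1/2

Elasticity = (dY/dX) · (X/Y)

dY/dX = 2/√X
At X = 16: dY/dX = 1/2, Y = 16

Elasticity = (1/2) · (16 / 16) = 1/2

Interpretation: for a small percentage change in X, the percentage change in Y is approximately 0.50 times as large.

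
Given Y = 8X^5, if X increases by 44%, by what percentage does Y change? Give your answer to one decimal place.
519.2%

For Y = 8X^5:
If X → X(1 + 0.44)
Then Y → Y · (1 + 0.44)^5
     ≈ Y · 6.1917

Percentage change = ((1 + 0.44)^5 − 1) × 100% ≈ 519.2%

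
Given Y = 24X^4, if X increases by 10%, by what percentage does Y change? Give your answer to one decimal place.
46.4%

For Y = 24X^4:
If X → X(1 + 0.1)
Then Y → Y · (1 + 0.1)^4
     = Y · 1.4641

Percentage change = ((1 + 0.1)^4 − 1) × 100% ≈ 46.4%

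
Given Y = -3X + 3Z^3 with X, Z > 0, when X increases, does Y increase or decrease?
Y decreases

Taking the partial derivative:
∂Y/∂X = -3

∂Y/∂X = -3 < 0 (assuming positive values)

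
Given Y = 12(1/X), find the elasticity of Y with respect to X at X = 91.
Elasticity = -1

Elasticity = (dY/dX) · (X/Y)

dY/dX = -12/X²
At X = 91: dY/dX = -12/8281, Y = 12/91

Elasticity = (-12/8281) · (91 / (12/91)) = -1

Interpretation: for a small percentage change in X, the percentage change in Y is approximately -1.00 times as large.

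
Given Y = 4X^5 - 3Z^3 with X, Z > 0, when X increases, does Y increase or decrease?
Y increases

Taking the partial derivative:
∂Y/∂X = 20X^4

∂Y/∂X = 20X^4 > 0 (assuming positive values)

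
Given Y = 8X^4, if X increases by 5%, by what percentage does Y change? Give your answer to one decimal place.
21.6%

For Y = 8X^4:
If X → X(1 + 0.05)
Then Y → Y · (1 + 0.05)^4
     ≈ Y · 1.2155

Percentage change = ((1 + 0.05)^4 − 1) × 100% ≈ 21.6%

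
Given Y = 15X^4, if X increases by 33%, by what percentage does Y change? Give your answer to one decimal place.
212.9%

For Y = 15X^4:
If X → X(1 + 0.33)
Then Y → Y · (1 + 0.33)^4
     ≈ Y · 3.1290

Percentage change = ((1 + 0.33)^4 − 1) × 100% ≈ 212.9%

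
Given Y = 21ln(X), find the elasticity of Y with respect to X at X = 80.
Elasticity = 1/ln(80) ≈ 0.2282

Elasticity = (dY/dX) · (X/Y)

dY/dX = 21/X
At X = 80: dY/dX = 21/80, Y = 21·ln(80)

Elasticity = (21/80) · (80 / (21·ln(80))) = 1/ln(80) ≈ 0.2282

Interpretation: for a small percentage change in X, the percentage change in Y is approximately 0.23 times as large.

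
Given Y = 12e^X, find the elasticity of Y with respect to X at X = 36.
Elasticity = 36

Elasticity = (dY/dX) · (X/Y)

dY/dX = 12·e^X
At X = 36: dY/dX = 12·e^36, Y = 12·e^36

Elasticity = (12·e^36) · (36 / (12·e^36)) = 36

Interpretation: for a small percentage change in X, the percentage change in Y is approximately 36.00 times as large.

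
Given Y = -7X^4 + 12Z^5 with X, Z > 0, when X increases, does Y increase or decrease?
Y decreases

Taking the partial derivative:
∂Y/∂X = -28X^3

∂Y/∂X = -28X^3 < 0 (assuming positive values)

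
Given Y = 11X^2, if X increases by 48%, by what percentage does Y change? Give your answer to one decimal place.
119.0%

For Y = 11X^2:
If X → X(1 + 0.48)
Then Y → Y · (1 + 0.48)^2
     = Y · 2.1904

Percentage change = ((1 + 0.48)^2 − 1) × 100% ≈ 119.0%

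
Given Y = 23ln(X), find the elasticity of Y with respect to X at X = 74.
Elasticity = 1/ln(74) ≈ 0.2323

Elasticity = (dY/dX) · (X/Y)

dY/dX = 23/X
At X = 74: dY/dX = 23/74, Y = 23·ln(74)

Elasticity = (23/74) · (74 / (23·ln(74))) = 1/ln(74) ≈ 0.2323

Interpretation: for a small percentage change in X, the percentage change in Y is approximately 0.23 times as large.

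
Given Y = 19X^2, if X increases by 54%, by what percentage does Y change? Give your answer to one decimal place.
137.2%

For Y = 19X^2:
If X → X(1 + 0.54)
Then Y → Y · (1 + 0.54)^2
     = Y · 2.3716

Percentage change = ((1 + 0.54)^2 − 1) × 100% ≈ 137.2%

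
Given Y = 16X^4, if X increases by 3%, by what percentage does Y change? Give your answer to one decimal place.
12.6%

For Y = 16X^4:
If X → X(1 + 0.03)
Then Y → Y · (1 + 0.03)^4
     ≈ Y · 1.1255

Percentage change = ((1 + 0.03)^4 − 1) × 100% ≈ 12.6%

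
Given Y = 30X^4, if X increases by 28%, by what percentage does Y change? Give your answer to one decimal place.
168.4%

For Y = 30X^4:
If X → X(1 + 0.28)
Then Y → Y · (1 + 0.28)^4
     ≈ Y · 2.6844

Percentage change = ((1 + 0.28)^4 − 1) × 100% ≈ 168.4%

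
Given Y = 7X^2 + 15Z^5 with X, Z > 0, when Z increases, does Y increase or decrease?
Y increases

Taking the partial derivative:
∂Y/∂Z = 75Z^4

∂Y/∂Z = 75Z^4 > 0 (assuming positive values)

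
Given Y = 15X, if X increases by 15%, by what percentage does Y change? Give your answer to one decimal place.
15.0%

For Y = 15X:
If X → X(1 + 0.15)
Then Y → Y · (1 + 0.15)^1
     = Y · 1.1500

Percentage change = ((1 + 0.15)^1 − 1) × 100% = 15.0%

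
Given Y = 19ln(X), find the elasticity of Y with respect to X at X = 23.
Elasticity = 1/ln(23) ≈ 0.3189

Elasticity = (dY/dX) · (X/Y)

dY/dX = 19/X
At X = 23: dY/dX = 19/23, Y = 19·ln(23)

Elasticity = (19/23) · (23 / (19·ln(23))) = 1/ln(23) ≈ 0.3189

Interpretation: for a small percentage change in X, the percentage change in Y is approximately 0.32 times as large.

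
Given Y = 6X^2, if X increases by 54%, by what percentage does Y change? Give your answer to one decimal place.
137.2%

For Y = 6X^2:
If X → X(1 + 0.54)
Then Y → Y · (1 + 0.54)^2
     = Y · 2.3716

Percentage change = ((1 + 0.54)^2 − 1) × 100% ≈ 137.2%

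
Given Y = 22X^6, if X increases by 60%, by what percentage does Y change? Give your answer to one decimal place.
1577.7%

For Y = 22X^6:
If X → X(1 + 0.6)
Then Y → Y · (1 + 0.6)^6
     ≈ Y · 16.7772

Percentage change = ((1 + 0.6)^6 − 1) × 100% ≈ 1577.7%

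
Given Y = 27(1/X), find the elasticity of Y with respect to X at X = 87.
Elasticity = -1

Elasticity = (dY/dX) · (X/Y)

dY/dX = -27/X²
At X = 87: dY/dX = -3/841, Y = 9/29

Elasticity = (-3/841) · (87 / (9/29)) = -1

Interpretation: for a small percentage change in X, the percentage change in Y is approximately -1.00 times as large.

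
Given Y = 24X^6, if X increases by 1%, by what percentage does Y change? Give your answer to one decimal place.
6.2%

For Y = 24X^6:
If X → X(1 + 0.01)
Then Y → Y · (1 + 0.01)^6
     ≈ Y · 1.0615

Percentage change = ((1 + 0.01)^6 − 1) × 100% ≈ 6.2%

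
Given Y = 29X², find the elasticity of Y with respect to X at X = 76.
Elasticity = 2

Elasticity = (dY/dX) · (X/Y)

dY/dX = 58·X
At X = 76: dY/dX = 4408, Y = 167504

Elasticity = 4408 · (76 / 167504) = 2

Interpretation: for a small percentage change in X, the percentage change in Y is approximately 2.00 times as large.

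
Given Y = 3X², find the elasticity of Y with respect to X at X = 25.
Elasticity = 2

Elasticity = (dY/dX) · (X/Y)

dY/dX = 6·X
At X = 25: dY/dX = 150, Y = 1875

Elasticity = 150 · (25 / 1875) = 2

Interpretation: for a small percentage change in X, the percentage change in Y is approximately 2.00 times as large.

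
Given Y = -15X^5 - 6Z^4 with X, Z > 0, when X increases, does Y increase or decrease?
Y decreases

Taking the partial derivative:
∂Y/∂X = -75X^4

∂Y/∂X = -75X^4 < 0 (assuming positive values)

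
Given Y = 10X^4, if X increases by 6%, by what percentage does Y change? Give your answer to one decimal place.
26.2%

For Y = 10X^4:
If X → X(1 + 0.06)
Then Y → Y · (1 + 0.06)^4
     ≈ Y · 1.2625

Percentage change = ((1 + 0.06)^4 − 1) × 100% ≈ 26.2%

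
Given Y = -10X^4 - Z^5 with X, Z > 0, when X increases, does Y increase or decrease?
Y decreases

Taking the partial derivative:
∂Y/∂X = -40X^3

∂Y/∂X = -40X^3 < 0 (assuming positive values)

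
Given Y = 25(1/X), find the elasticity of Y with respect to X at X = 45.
Elasticity = -1

Elasticity = (dY/dX) · (X/Y)

dY/dX = -25/X²
At X = 45: dY/dX = -1/81, Y = 5/9

Elasticity = (-1/81) · (45 / (5/9)) = -1

Interpretation: for a small percentage change in X, the percentage change in Y is approximately -1.00 times as large.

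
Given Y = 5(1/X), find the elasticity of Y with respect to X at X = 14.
Elasticity = -1

Elasticity = (dY/dX) · (X/Y)

dY/dX = -5/X²
At X = 14: dY/dX = -5/196, Y = 5/14

Elasticity = (-5/196) · (14 / (5/14)) = -1

Interpretation: for a small percentage change in X, the percentage change in Y is approximately -1.00 times as large.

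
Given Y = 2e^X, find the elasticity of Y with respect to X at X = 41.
Elasticity = 41

Elasticity = (dY/dX) · (X/Y)

dY/dX = 2·e^X
At X = 41: dY/dX = 2·e^41, Y = 2·e^41

Elasticity = (2·e^41) · (41 / (2·e^41)) = 41

Interpretation: for a small percentage change in X, the percentage change in Y is approximately 41.00 times as large.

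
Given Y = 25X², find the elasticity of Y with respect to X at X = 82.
Elasticity = 2

Elasticity = (dY/dX) · (X/Y)

dY/dX = 50·X
At X = 82: dY/dX = 4100, Y = 168100

Elasticity = 4100 · (82 / 168100) = 2

Interpretation: for a small percentage change in X, the percentage change in Y is approximately 2.00 times as large.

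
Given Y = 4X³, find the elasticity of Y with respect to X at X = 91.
Elasticity = 3

Elasticity = (dY/dX) · (X/Y)

dY/dX = 12·X²
At X = 91: dY/dX = 99372, Y = 3014284

Elasticity = 99372 · (91 / 3014284) = 3

Interpretation: for a small percentage change in X, the percentage change in Y is approximately 3.00 times as large.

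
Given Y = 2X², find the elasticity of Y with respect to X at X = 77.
Elasticity = 2

Elasticity = (dY/dX) · (X/Y)

dY/dX = 4·X
At X = 77: dY/dX = 308, Y = 11858

Elasticity = 308 · (77 / 11858) = 2

Interpretation: for a small percentage change in X, the percentage change in Y is approximately 2.00 times as large.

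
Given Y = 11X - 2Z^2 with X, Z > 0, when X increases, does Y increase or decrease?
Y increases

Taking the partial derivative:
∂Y/∂X = 11

∂Y/∂X = 11 > 0 (assuming positive values)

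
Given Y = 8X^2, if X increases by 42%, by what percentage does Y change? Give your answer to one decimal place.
101.6%

For Y = 8X^2:
If X → X(1 + 0.42)
Then Y → Y · (1 + 0.42)^2
     = Y · 2.0164

Percentage change = ((1 + 0.42)^2 − 1) × 100% ≈ 101.6%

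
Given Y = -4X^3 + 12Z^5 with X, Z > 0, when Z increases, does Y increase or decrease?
Y increases

Taking the partial derivative:
∂Y/∂Z = 60Z^4

∂Y/∂Z = 60Z^4 > 0 (assuming positive values)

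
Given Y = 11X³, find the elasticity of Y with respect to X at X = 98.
Elasticity = 3

Elasticity = (dY/dX) · (X/Y)

dY/dX = 33·X²
At X = 98: dY/dX = 316932, Y = 10353112

Elasticity = 316932 · (98 / 10353112) = 3

Interpretation: for a small percentage change in X, the percentage change in Y is approximately 3.00 times as large.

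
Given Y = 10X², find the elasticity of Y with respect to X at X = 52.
Elasticity = 2

Elasticity = (dY/dX) · (X/Y)

dY/dX = 20·X
At X = 52: dY/dX = 1040, Y = 27040

Elasticity = 1040 · (52 / 27040) = 2

Interpretation: for a small percentage change in X, the percentage change in Y is approximately 2.00 times as large.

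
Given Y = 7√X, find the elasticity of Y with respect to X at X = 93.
Elasticity = 1/2

Elasticity = (dY/dX) · (X/Y)

dY/dX = 7/(2·√X)
At X = 93: dY/dX = 7·√93/186, Y = 7·√93

Elasticity = (7·√93/186) · (93 / (7·√93)) = 1/2

Interpretation: for a small percentage change in X, the percentage change in Y is approximately 0.50 times as large.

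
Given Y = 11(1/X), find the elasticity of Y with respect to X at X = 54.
Elasticity = -1

Elasticity = (dY/dX) · (X/Y)

dY/dX = -11/X²
At X = 54: dY/dX = -11/2916, Y = 11/54

Elasticity = (-11/2916) · (54 / (11/54)) = -1

Interpretation: for a small percentage change in X, the percentage change in Y is approximately -1.00 times as large.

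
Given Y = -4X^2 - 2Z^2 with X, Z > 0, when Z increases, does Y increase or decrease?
Y decreases

Taking the partial derivative:
∂Y/∂Z = -4Z

∂Y/∂Z = -4Z < 0 (assuming positive values)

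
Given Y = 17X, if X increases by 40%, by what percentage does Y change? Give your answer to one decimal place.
40.0%

For Y = 17X:
If X → X(1 + 0.4)
Then Y → Y · (1 + 0.4)^1
     = Y · 1.4000

Percentage change = ((1 + 0.4)^1 − 1) × 100% = 40.0%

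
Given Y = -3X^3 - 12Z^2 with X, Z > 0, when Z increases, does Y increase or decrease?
Y decreases

Taking the partial derivative:
∂Y/∂Z = -24Z

∂Y/∂Z = -24Z < 0 (assuming positive values)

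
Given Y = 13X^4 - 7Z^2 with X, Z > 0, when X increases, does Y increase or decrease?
Y increases

Taking the partial derivative:
∂Y/∂X = 52X^3

∂Y/∂X = 52X^3 > 0 (assuming positive values)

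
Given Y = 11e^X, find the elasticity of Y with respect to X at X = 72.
Elasticity = 72

Elasticity = (dY/dX) · (X/Y)

dY/dX = 11·e^X
At X = 72: dY/dX = 11·e^72, Y = 11·e^72

Elasticity = (11·e^72) · (72 / (11·e^72)) = 72

Interpretation: for a small percentage change in X, the percentage change in Y is approximately 72.00 times as large.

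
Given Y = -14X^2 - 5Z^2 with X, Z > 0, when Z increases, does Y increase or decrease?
Y decreases

Taking the partial derivative:
∂Y/∂Z = -10Z

∂Y/∂Z = -10Z < 0 (assuming positive values)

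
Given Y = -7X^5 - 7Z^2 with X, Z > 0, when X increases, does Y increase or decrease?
Y decreases

Taking the partial derivative:
∂Y/∂X = -35X^4

∂Y/∂X = -35X^4 < 0 (assuming positive values)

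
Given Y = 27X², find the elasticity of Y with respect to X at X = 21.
Elasticity = 2

Elasticity = (dY/dX) · (X/Y)

dY/dX = 54·X
At X = 21: dY/dX = 1134, Y = 11907

Elasticity = 1134 · (21 / 11907) = 2

Interpretation: for a small percentage change in X, the percentage change in Y is approximately 2.00 times as large.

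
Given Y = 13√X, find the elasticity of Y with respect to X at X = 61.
Elasticity = 1/2

Elasticity = (dY/dX) · (X/Y)

dY/dX = 13/(2·√X)
At X = 61: dY/dX = 13·√61/122, Y = 13·√61

Elasticity = (13·√61/122) · (61 / (13·√61)) = 1/2

Interpretation: for a small percentage change in X, the percentage change in Y is approximately 0.50 times as large.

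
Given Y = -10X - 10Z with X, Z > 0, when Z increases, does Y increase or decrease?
Y decreases

Taking the partial derivative:
∂Y/∂Z = -10

∂Y/∂Z = -10 < 0 (assuming positive values)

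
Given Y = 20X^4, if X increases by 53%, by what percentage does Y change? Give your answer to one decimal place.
448.0%

For Y = 20X^4:
If X → X(1 + 0.53)
Then Y → Y · (1 + 0.53)^4
     ≈ Y · 5.4798

Percentage change = ((1 + 0.53)^4 − 1) × 100% ≈ 448.0%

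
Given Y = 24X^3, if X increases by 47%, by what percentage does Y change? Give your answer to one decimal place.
217.7%

For Y = 24X^3:
If X → X(1 + 0.47)
Then Y → Y · (1 + 0.47)^3
     ≈ Y · 3.1765

Percentage change = ((1 + 0.47)^3 − 1) × 100% ≈ 217.7%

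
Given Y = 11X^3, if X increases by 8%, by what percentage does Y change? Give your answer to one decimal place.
26.0%

For Y = 11X^3:
If X → X(1 + 0.08)
Then Y → Y · (1 + 0.08)^3
     ≈ Y · 1.2597

Percentage change = ((1 + 0.08)^3 − 1) × 100% ≈ 26.0%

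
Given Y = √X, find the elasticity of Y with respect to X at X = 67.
Elasticity = 1/2

Elasticity = (dY/dX) · (X/Y)

dY/dX = 1/(2·√X)
At X = 67: dY/dX = √67/134, Y = √67

Elasticity = (√67/134) · (67 / (√67)) = 1/2

Interpretation: for a small percentage change in X, the percentage change in Y is approximately 0.50 times as large.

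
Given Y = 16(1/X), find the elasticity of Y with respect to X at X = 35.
Elasticity = -1

Elasticity = (dY/dX) · (X/Y)

dY/dX = -16/X²
At X = 35: dY/dX = -16/1225, Y = 16/35

Elasticity = (-16/1225) · (35 / (16/35)) = -1

Interpretation: for a small percentage change in X, the percentage change in Y is approximately -1.00 times as large.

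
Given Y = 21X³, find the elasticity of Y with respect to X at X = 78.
Elasticity = 3

Elasticity = (dY/dX) · (X/Y)

dY/dX = 63·X²
At X = 78: dY/dX = 383292, Y = 9965592

Elasticity = 383292 · (78 / 9965592) = 3

Interpretation: for a small percentage change in X, the percentage change in Y is approximately 3.00 times as large.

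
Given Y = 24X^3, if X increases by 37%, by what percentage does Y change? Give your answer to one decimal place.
157.1%

For Y = 24X^3:
If X → X(1 + 0.37)
Then Y → Y · (1 + 0.37)^3
     ≈ Y · 2.5714

Percentage change = ((1 + 0.37)^3 − 1) × 100% ≈ 157.1%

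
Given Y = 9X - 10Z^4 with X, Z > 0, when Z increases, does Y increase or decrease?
Y decreases

Taking the partial derivative:
∂Y/∂Z = -40Z^3

∂Y/∂Z = -40Z^3 < 0 (assuming positive values)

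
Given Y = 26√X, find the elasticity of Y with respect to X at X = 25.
Elasticity = 1/2

Elasticity = (dY/dX) · (X/Y)

dY/dX = 13/√X
At X = 25: dY/dX = 13/5, Y = 130

Elasticity = (13/5) · (25 / 130) = 1/2

Interpretation: for a small percentage change in X, the percentage change in Y is approximately 0.50 times as large.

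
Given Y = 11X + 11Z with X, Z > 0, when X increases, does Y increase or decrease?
Y increases

Taking the partial derivative:
∂Y/∂X = 11

∂Y/∂X = 11 > 0 (assuming positive values)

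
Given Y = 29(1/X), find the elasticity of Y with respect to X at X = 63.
Elasticity = -1

Elasticity = (dY/dX) · (X/Y)

dY/dX = -29/X²
At X = 63: dY/dX = -29/3969, Y = 29/63

Elasticity = (-29/3969) · (63 / (29/63)) = -1

Interpretation: for a small percentage change in X, the percentage change in Y is approximately -1.00 times as large.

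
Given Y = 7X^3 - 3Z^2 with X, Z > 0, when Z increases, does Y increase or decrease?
Y decreases

Taking the partial derivative:
∂Y/∂Z = -6Z

∂Y/∂Z = -6Z < 0 (assuming positive values)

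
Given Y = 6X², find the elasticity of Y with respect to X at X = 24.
Elasticity = 2

Elasticity = (dY/dX) · (X/Y)

dY/dX = 12·X
At X = 24: dY/dX = 288, Y = 3456

Elasticity = 288 · (24 / 3456) = 2

Interpretation: for a small percentage change in X, the percentage change in Y is approximately 2.00 times as large.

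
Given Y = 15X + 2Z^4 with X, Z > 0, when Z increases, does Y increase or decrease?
Y increases

Taking the partial derivative:
∂Y/∂Z = 8Z^3

∂Y/∂Z = 8Z^3 > 0 (assuming positive values)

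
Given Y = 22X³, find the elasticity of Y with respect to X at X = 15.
Elasticity = 3

Elasticity = (dY/dX) · (X/Y)

dY/dX = 66·X²
At X = 15: dY/dX = 14850, Y = 74250

Elasticity = 14850 · (15 / 74250) = 3

Interpretation: for a small percentage change in X, the percentage change in Y is approximately 3.00 times as large.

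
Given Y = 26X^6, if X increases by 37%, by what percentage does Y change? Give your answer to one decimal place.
561.2%

For Y = 26X^6:
If X → X(1 + 0.37)
Then Y → Y · (1 + 0.37)^6
     ≈ Y · 6.6119

Percentage change = ((1 + 0.37)^6 − 1) × 100% ≈ 561.2%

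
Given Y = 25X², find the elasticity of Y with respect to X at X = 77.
Elasticity = 2

Elasticity = (dY/dX) · (X/Y)

dY/dX = 50·X
At X = 77: dY/dX = 3850, Y = 148225

Elasticity = 3850 · (77 / 148225) = 2

Interpretation: for a small percentage change in X, the percentage change in Y is approximately 2.00 times as large.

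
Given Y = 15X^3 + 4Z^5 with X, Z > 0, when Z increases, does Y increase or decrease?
Y increases

Taking the partial derivative:
∂Y/∂Z = 20Z^4

∂Y/∂Z = 20Z^4 > 0 (assuming positive values)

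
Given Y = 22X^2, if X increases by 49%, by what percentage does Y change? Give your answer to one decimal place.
122.0%

For Y = 22X^2:
If X → X(1 + 0.49)
Then Y → Y · (1 + 0.49)^2
     = Y · 2.2201

Percentage change = ((1 + 0.49)^2 − 1) × 100% ≈ 122.0%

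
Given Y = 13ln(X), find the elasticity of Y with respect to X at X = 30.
Elasticity = 1/ln(30) ≈ 0.2940

Elasticity = (dY/dX) · (X/Y)

dY/dX = 13/X
At X = 30: dY/dX = 13/30, Y = 13·ln(30)

Elasticity = (13/30) · (30 / (13·ln(30))) = 1/ln(30) ≈ 0.2940

Interpretation: for a small percentage change in X, the percentage change in Y is approximately 0.29 times as large.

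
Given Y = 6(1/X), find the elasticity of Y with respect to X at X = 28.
Elasticity = -1

Elasticity = (dY/dX) · (X/Y)

dY/dX = -6/X²
At X = 28: dY/dX = -3/392, Y = 3/14

Elasticity = (-3/392) · (28 / (3/14)) = -1

Interpretation: for a small percentage change in X, the percentage change in Y is approximately -1.00 times as large.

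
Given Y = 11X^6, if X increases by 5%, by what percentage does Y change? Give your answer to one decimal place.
34.0%

For Y = 11X^6:
If X → X(1 + 0.05)
Then Y → Y · (1 + 0.05)^6
     ≈ Y · 1.3401

Percentage change = ((1 + 0.05)^6 − 1) × 100% ≈ 34.0%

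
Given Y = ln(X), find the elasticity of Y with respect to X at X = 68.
Elasticity = 1/ln(68) ≈ 0.2370

Elasticity = (dY/dX) · (X/Y)

dY/dX = 1/X
At X = 68: dY/dX = 1/68, Y = ln(68)

Elasticity = (1/68) · (68 / (ln(68))) = 1/ln(68) ≈ 0.2370

Interpretation: for a small percentage change in X, the percentage change in Y is approximately 0.24 times as large.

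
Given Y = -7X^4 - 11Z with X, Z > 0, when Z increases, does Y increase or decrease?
Y decreases

Taking the partial derivative:
∂Y/∂Z = -11

∂Y/∂Z = -11 < 0 (assuming positive values)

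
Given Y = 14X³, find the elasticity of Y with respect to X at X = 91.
Elasticity = 3

Elasticity = (dY/dX) · (X/Y)

dY/dX = 42·X²
At X = 91: dY/dX = 347802, Y = 10549994

Elasticity = 347802 · (91 / 10549994) = 3

Interpretation: for a small percentage change in X, the percentage change in Y is approximately 3.00 times as large.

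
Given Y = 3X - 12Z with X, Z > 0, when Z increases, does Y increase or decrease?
Y decreases

Taking the partial derivative:
∂Y/∂Z = -12

∂Y/∂Z = -12 < 0 (assuming positive values)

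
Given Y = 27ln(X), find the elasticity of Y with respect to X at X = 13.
Elasticity = 1/ln(13) ≈ 0.3899

Elasticity = (dY/dX) · (X/Y)

dY/dX = 27/X
At X = 13: dY/dX = 27/13, Y = 27·ln(13)

Elasticity = (27/13) · (13 / (27·ln(13))) = 1/ln(13) ≈ 0.3899

Interpretation: for a small percentage change in X, the percentage change in Y is approximately 0.39 times as large.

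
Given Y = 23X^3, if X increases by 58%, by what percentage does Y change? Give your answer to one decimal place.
294.4%

For Y = 23X^3:
If X → X(1 + 0.58)
Then Y → Y · (1 + 0.58)^3
     ≈ Y · 3.9443

Percentage change = ((1 + 0.58)^3 − 1) × 100% ≈ 294.4%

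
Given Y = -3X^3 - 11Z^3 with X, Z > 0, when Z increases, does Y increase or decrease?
Y decreases

Taking the partial derivative:
∂Y/∂Z = -33Z^2

∂Y/∂Z = -33Z^2 < 0 (assuming positive values)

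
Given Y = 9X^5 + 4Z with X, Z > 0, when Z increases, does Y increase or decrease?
Y increases

Taking the partial derivative:
∂Y/∂Z = 4

∂Y/∂Z = 4 > 0 (assuming positive values)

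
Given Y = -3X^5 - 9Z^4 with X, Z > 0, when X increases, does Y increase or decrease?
Y decreases

Taking the partial derivative:
∂Y/∂X = -15X^4

∂Y/∂X = -15X^4 < 0 (assuming positive values)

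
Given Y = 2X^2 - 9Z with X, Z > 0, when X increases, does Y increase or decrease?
Y increases

Taking the partial derivative:
∂Y/∂X = 4X

∂Y/∂X = 4X > 0 (assuming positive values)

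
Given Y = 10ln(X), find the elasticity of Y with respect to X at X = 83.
Elasticity = 1/ln(83) ≈ 0.2263

Elasticity = (dY/dX) · (X/Y)

dY/dX = 10/X
At X = 83: dY/dX = 10/83, Y = 10·ln(83)

Elasticity = (10/83) · (83 / (10·ln(83))) = 1/ln(83) ≈ 0.2263

Interpretation: for a small percentage change in X, the percentage change in Y is approximately 0.23 times as large.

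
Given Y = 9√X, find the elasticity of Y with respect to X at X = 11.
Elasticity = 1/2

Elasticity = (dY/dX) · (X/Y)

dY/dX = 9/(2·√X)
At X = 11: dY/dX = 9·√11/22, Y = 9·√11

Elasticity = (9·√11/22) · (11 / (9·√11)) = 1/2

Interpretation: for a small percentage change in X, the percentage change in Y is approximately 0.50 times as large.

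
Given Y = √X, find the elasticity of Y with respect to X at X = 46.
Elasticity = 1/2

Elasticity = (dY/dX) · (X/Y)

dY/dX = 1/(2·√X)
At X = 46: dY/dX = √46/92, Y = √46

Elasticity = (√46/92) · (46 / (√46)) = 1/2

Interpretation: for a small percentage change in X, the percentage change in Y is approximately 0.50 times as large.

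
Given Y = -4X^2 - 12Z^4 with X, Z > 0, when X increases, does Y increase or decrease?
Y decreases

Taking the partial derivative:
∂Y/∂X = -8X

∂Y/∂X = -8X < 0 (assuming positive values)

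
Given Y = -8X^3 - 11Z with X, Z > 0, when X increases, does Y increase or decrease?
Y decreases

Taking the partial derivative:
∂Y/∂X = -24X^2

∂Y/∂X = -24X^2 < 0 (assuming positive values)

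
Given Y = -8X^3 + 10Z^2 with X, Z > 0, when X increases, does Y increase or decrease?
Y decreases

Taking the partial derivative:
∂Y/∂X = -24X^2

∂Y/∂X = -24X^2 < 0 (assuming positive values)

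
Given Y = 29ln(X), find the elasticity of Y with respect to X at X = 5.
Elasticity = 1/ln(5) ≈ 0.6213

Elasticity = (dY/dX) · (X/Y)

dY/dX = 29/X
At X = 5: dY/dX = 29/5, Y = 29·ln(5)

Elasticity = (29/5) · (5 / (29·ln(5))) = 1/ln(5) ≈ 0.6213

Interpretation: for a small percentage change in X, the percentage change in Y is approximately 0.62 times as large.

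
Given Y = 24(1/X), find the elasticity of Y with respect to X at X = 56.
Elasticity = -1

Elasticity = (dY/dX) · (X/Y)

dY/dX = -24/X²
At X = 56: dY/dX = -3/392, Y = 3/7

Elasticity = (-3/392) · (56 / (3/7)) = -1

Interpretation: for a small percentage change in X, the percentage change in Y is approximately -1.00 times as large.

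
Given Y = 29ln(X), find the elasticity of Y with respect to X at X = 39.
Elasticity = 1/ln(39) ≈ 0.2730

Elasticity = (dY/dX) · (X/Y)

dY/dX = 29/X
At X = 39: dY/dX = 29/39, Y = 29·ln(39)

Elasticity = (29/39) · (39 / (29·ln(39))) = 1/ln(39) ≈ 0.2730

Interpretation: for a small percentage change in X, the percentage change in Y is approximately 0.27 times as large.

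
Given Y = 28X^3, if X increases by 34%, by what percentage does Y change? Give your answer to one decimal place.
140.6%

For Y = 28X^3:
If X → X(1 + 0.34)
Then Y → Y · (1 + 0.34)^3
     ≈ Y · 2.4061

Percentage change = ((1 + 0.34)^3 − 1) × 100% ≈ 140.6%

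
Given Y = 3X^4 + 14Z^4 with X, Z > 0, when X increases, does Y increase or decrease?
Y increases

Taking the partial derivative:
∂Y/∂X = 12X^3

∂Y/∂X = 12X^3 > 0 (assuming positive values)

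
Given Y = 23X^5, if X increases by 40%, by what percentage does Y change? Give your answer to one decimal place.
437.8%

For Y = 23X^5:
If X → X(1 + 0.4)
Then Y → Y · (1 + 0.4)^5
     ≈ Y · 5.3782

Percentage change = ((1 + 0.4)^5 − 1) × 100% ≈ 437.8%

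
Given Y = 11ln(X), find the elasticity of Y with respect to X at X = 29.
Elasticity = 1/ln(29) ≈ 0.2970

Elasticity = (dY/dX) · (X/Y)

dY/dX = 11/X
At X = 29: dY/dX = 11/29, Y = 11·ln(29)

Elasticity = (11/29) · (29 / (11·ln(29))) = 1/ln(29) ≈ 0.2970

Interpretation: for a small percentage change in X, the percentage change in Y is approximately 0.30 times as large.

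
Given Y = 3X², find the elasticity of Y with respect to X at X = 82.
Elasticity = 2

Elasticity = (dY/dX) · (X/Y)

dY/dX = 6·X
At X = 82: dY/dX = 492, Y = 20172

Elasticity = 492 · (82 / 20172) = 2

Interpretation: for a small percentage change in X, the percentage change in Y is approximately 2.00 times as large.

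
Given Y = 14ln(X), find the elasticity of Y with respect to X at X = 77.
Elasticity = 1/ln(77) ≈ 0.2302

Elasticity = (dY/dX) · (X/Y)

dY/dX = 14/X
At X = 77: dY/dX = 2/11, Y = 14·ln(77)

Elasticity = (2/11) · (77 / (14·ln(77))) = 1/ln(77) ≈ 0.2302

Interpretation: for a small percentage change in X, the percentage change in Y is approximately 0.23 times as large.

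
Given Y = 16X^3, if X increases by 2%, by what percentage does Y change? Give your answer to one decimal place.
6.1%

For Y = 16X^3:
If X → X(1 + 0.02)
Then Y → Y · (1 + 0.02)^3
     ≈ Y · 1.0612

Percentage change = ((1 + 0.02)^3 − 1) × 100% ≈ 6.1%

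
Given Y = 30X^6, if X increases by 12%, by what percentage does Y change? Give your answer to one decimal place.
97.4%

For Y = 30X^6:
If X → X(1 + 0.12)
Then Y → Y · (1 + 0.12)^6
     ≈ Y · 1.9738

Percentage change = ((1 + 0.12)^6 − 1) × 100% ≈ 97.4%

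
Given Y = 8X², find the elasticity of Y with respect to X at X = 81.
Elasticity = 2

Elasticity = (dY/dX) · (X/Y)

dY/dX = 16·X
At X = 81: dY/dX = 1296, Y = 52488

Elasticity = 1296 · (81 / 52488) = 2

Interpretation: for a small percentage change in X, the percentage change in Y is approximately 2.00 times as large.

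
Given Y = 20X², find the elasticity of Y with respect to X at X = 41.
Elasticity = 2

Elasticity = (dY/dX) · (X/Y)

dY/dX = 40·X
At X = 41: dY/dX = 1640, Y = 33620

Elasticity = 1640 · (41 / 33620) = 2

Interpretation: for a small percentage change in X, the percentage change in Y is approximately 2.00 times as large.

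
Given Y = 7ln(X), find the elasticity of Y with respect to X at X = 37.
Elasticity = 1/ln(37) ≈ 0.2769

Elasticity = (dY/dX) · (X/Y)

dY/dX = 7/X
At X = 37: dY/dX = 7/37, Y = 7·ln(37)

Elasticity = (7/37) · (37 / (7·ln(37))) = 1/ln(37) ≈ 0.2769

Interpretation: for a small percentage change in X, the percentage change in Y is approximately 0.28 times as large.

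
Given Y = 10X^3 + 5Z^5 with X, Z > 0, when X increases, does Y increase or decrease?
Y increases

Taking the partial derivative:
∂Y/∂X = 30X^2

∂Y/∂X = 30X^2 > 0 (assuming positive values)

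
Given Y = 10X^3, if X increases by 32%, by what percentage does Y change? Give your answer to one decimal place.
130.0%

For Y = 10X^3:
If X → X(1 + 0.32)
Then Y → Y · (1 + 0.32)^3
     ≈ Y · 2.3000

Percentage change = ((1 + 0.32)^3 − 1) × 100% ≈ 130.0%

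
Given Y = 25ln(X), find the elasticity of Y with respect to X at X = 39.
Elasticity = 1/ln(39) ≈ 0.2730

Elasticity = (dY/dX) · (X/Y)

dY/dX = 25/X
At X = 39: dY/dX = 25/39, Y = 25·ln(39)

Elasticity = (25/39) · (39 / (25·ln(39))) = 1/ln(39) ≈ 0.2730

Interpretation: for a small percentage change in X, the percentage change in Y is approximately 0.27 times as large.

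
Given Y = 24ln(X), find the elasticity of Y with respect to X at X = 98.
Elasticity = 1/ln(98) ≈ 0.2181

Elasticity = (dY/dX) · (X/Y)

dY/dX = 24/X
At X = 98: dY/dX = 12/49, Y = 24·ln(98)

Elasticity = (12/49) · (98 / (24·ln(98))) = 1/ln(98) ≈ 0.2181

Interpretation: for a small percentage change in X, the percentage change in Y is approximately 0.22 times as large.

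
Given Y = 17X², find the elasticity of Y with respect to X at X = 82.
Elasticity = 2

Elasticity = (dY/dX) · (X/Y)

dY/dX = 34·X
At X = 82: dY/dX = 2788, Y = 114308

Elasticity = 2788 · (82 / 114308) = 2

Interpretation: for a small percentage change in X, the percentage change in Y is approximately 2.00 times as large.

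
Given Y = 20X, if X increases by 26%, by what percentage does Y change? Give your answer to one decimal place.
26.0%

For Y = 20X:
If X → X(1 + 0.26)
Then Y → Y · (1 + 0.26)^1
     = Y · 1.2600

Percentage change = ((1 + 0.26)^1 − 1) × 100% = 26.0%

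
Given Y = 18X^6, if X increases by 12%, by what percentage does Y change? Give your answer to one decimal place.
97.4%

For Y = 18X^6:
If X → X(1 + 0.12)
Then Y → Y · (1 + 0.12)^6
     ≈ Y · 1.9738

Percentage change = ((1 + 0.12)^6 − 1) × 100% ≈ 97.4%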